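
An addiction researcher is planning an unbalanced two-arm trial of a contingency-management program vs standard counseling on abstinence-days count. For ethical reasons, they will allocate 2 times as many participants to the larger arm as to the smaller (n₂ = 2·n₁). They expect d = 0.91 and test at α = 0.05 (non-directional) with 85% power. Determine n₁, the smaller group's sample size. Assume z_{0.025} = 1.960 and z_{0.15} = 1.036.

n₁ = 17

With allocation ratio k = n₂/n₁ = 2, Var(x̄₁−x̄₂) = σ²(1/n₁ + 1/(k·n₁)) = σ²·(k+1)/(k·n₁).
So n₁ = (1 + 1/k)·((z_{α/2} + z_β)/d)² = 1.500 × (2.996/0.91)².
n₁ = 1.500 × 10.84 = 16.3.
Round up: n₁ = 17, giving n₂ = 2 × 17 = 34.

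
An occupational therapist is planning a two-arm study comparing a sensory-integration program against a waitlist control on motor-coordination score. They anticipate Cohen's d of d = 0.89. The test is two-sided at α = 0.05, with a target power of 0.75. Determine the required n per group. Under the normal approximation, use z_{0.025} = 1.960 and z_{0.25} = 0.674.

n = 18 per group

For two independent groups with equal n: n = 2·((z_{α/2} + z_β) / d)².
z_{α/2} + z_β = 1.960 + 0.674 = 2.634.
n = 2 × (2.634 / 0.89)² = 2 × 2.960² = 2 × 8.76 = 17.5.
Round up to the next whole participant.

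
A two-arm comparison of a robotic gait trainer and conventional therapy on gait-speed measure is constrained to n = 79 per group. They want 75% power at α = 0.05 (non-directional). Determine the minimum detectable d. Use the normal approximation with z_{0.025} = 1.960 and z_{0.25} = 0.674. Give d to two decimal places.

For two independent groups of n = 79 each: d_min = (z_{α/2} + z_β)·√(2/n).
z-sum = 1.960 + 0.674 = 2.634.
d_min = 2.634 × √(2/79) = 2.634 × 0.1591 = 0.419.

d_min ≈ 0.42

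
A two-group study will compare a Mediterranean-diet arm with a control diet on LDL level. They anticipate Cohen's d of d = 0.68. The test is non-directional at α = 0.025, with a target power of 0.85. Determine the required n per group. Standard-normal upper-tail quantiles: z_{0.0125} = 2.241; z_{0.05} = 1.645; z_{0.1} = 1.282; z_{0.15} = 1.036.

For two independent groups with equal n: n = 2·((z_{α/2} + z_β) / d)².
z_{α/2} + z_β = 2.241 + 1.036 = 3.277.
n = 2 × (3.277 / 0.68)² = 2 × 4.819² = 2 × 23.22 = 46.4.
Round up to the next whole participant.

n = 47 per group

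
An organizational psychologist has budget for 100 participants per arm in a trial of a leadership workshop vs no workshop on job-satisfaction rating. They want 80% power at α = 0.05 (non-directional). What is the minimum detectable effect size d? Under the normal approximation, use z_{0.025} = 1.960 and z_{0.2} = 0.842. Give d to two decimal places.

d_min ≈ 0.40

For two independent groups of n = 100 each: d_min = (z_{α/2} + z_β)·√(2/n).
z-sum = 1.960 + 0.842 = 2.802.
d_min = 2.802 × √(2/100) = 2.802 × 0.1414 = 0.396.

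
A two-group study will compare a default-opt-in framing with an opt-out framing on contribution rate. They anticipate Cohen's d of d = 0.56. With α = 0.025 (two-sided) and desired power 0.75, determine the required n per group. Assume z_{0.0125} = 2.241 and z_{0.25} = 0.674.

n = 55 per group

For two independent groups with equal n: n = 2·((z_{α/2} + z_β) / d)².
z_{α/2} + z_β = 2.241 + 0.674 = 2.915.
n = 2 × (2.915 / 0.56)² = 2 × 5.205² = 2 × 27.10 = 54.2.
Round up to the next whole participant.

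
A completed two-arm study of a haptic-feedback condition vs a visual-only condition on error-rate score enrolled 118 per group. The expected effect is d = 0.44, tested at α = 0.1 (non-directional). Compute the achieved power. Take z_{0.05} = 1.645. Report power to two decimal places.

For two equal groups, power = Φ(d·√(n/2) − z_{α/2}).
d·√(n/2) = 0.44 × √(118/2) = 0.44 × 7.681 = 3.380.
z_β = 3.380 − 1.645 = 1.735.
Power = Φ(1.735) = 0.959.

power ≈ 0.96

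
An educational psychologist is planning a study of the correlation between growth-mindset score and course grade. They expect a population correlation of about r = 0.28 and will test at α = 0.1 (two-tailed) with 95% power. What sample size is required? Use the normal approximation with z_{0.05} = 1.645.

n = 134

Fisher's z: C = ½·ln((1+r)/(1−r)) = ½·ln(1.7778) = 0.2877.
n = ((z_{α/2} + z_β)/C)² + 3.
(1.645 + 1.645) / 0.2877 = 3.290 / 0.2877 = 11.436.
n = 11.436² + 3 = 130.77 + 3 = 133.8.
Round up.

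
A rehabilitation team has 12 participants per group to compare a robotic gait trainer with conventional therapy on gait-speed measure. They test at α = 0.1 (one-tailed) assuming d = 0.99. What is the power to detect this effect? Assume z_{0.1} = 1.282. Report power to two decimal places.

power ≈ 0.87

For two equal groups, power = Φ(d·√(n/2) − z_{α}).
d·√(n/2) = 0.99 × √(12/2) = 0.99 × 2.449 = 2.425.
z_β = 2.425 − 1.282 = 1.143.
Power = Φ(1.143) = 0.873.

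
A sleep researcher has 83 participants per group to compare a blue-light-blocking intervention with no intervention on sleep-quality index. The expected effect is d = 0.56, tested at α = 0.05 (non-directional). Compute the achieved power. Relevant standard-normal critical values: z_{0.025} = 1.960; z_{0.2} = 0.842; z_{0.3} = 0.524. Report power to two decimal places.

power ≈ 0.95

For two equal groups, power = Φ(d·√(n/2) − z_{α/2}).
d·√(n/2) = 0.56 × √(83/2) = 0.56 × 6.442 = 3.608.
z_β = 3.608 − 1.960 = 1.648.
Power = Φ(1.648) = 0.950.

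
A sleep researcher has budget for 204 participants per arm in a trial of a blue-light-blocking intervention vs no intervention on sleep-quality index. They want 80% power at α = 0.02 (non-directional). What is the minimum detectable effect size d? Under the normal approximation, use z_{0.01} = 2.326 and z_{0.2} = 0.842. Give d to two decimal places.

d_min ≈ 0.31

For two independent groups of n = 204 each: d_min = (z_{α/2} + z_β)·√(2/n).
z-sum = 2.326 + 0.842 = 3.168.
d_min = 3.168 × √(2/204) = 3.168 × 0.0990 = 0.314.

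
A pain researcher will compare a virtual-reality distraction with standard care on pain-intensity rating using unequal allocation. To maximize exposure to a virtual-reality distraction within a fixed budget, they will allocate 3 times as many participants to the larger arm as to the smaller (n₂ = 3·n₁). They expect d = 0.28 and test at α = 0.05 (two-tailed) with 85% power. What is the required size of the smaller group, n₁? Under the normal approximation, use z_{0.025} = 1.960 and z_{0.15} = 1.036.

n₁ = 153

With allocation ratio k = n₂/n₁ = 3, Var(x̄₁−x̄₂) = σ²(1/n₁ + 1/(k·n₁)) = σ²·(k+1)/(k·n₁).
So n₁ = (1 + 1/k)·((z_{α/2} + z_β)/d)² = 1.333 × (2.996/0.28)².
n₁ = 1.333 × 114.49 = 152.7.
Round up: n₁ = 153, giving n₂ = 3 × 153 = 459.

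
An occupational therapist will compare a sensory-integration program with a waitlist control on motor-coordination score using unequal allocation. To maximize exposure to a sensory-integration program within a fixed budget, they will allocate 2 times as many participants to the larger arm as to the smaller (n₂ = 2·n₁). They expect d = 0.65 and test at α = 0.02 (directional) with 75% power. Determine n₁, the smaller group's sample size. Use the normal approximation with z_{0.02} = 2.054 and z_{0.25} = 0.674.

With allocation ratio k = n₂/n₁ = 2, Var(x̄₁−x̄₂) = σ²(1/n₁ + 1/(k·n₁)) = σ²·(k+1)/(k·n₁).
So n₁ = (1 + 1/k)·((z_{α} + z_β)/d)² = 1.500 × (2.728/0.65)².
n₁ = 1.500 × 17.61 = 26.4.
Round up: n₁ = 27, giving n₂ = 2 × 27 = 54.

n₁ = 27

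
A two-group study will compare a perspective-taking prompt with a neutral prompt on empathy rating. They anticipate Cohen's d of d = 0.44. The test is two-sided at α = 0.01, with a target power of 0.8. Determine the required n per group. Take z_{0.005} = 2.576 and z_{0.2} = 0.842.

n = 121 per group

For two independent groups with equal n: n = 2·((z_{α/2} + z_β) / d)².
z_{α/2} + z_β = 2.576 + 0.842 = 3.418.
n = 2 × (3.418 / 0.44)² = 2 × 7.768² = 2 × 60.34 = 120.7.
Round up to the next whole participant.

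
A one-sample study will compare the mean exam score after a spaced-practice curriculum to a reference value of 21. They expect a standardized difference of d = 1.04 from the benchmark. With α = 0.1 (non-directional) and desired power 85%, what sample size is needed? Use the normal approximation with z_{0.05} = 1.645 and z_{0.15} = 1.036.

For a one-sample test: n = ((z_{α/2} + z_β) / d)².
z_{α/2} + z_β = 1.645 + 1.036 = 2.681.
n = (2.681 / 1.04)² = 2.578² = 6.65.
Round up.

n = 7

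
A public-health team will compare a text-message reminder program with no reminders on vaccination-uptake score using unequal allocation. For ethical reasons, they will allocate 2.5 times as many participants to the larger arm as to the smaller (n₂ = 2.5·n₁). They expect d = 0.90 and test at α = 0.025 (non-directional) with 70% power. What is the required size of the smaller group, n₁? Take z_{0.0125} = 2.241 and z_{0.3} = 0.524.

With allocation ratio k = n₂/n₁ = 2.5, Var(x̄₁−x̄₂) = σ²(1/n₁ + 1/(k·n₁)) = σ²·(k+1)/(k·n₁).
So n₁ = (1 + 1/k)·((z_{α/2} + z_β)/d)² = 1.400 × (2.765/0.90)².
n₁ = 1.400 × 9.44 = 13.2.
Round up: n₁ = 14, giving n₂ = 2.5 × 14 = 35.

n₁ = 14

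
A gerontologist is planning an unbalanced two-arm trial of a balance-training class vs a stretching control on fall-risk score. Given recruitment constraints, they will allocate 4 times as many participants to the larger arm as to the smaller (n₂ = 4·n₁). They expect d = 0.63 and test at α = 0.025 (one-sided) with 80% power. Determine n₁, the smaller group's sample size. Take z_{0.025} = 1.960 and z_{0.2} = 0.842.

n₁ = 25

With allocation ratio k = n₂/n₁ = 4, Var(x̄₁−x̄₂) = σ²(1/n₁ + 1/(k·n₁)) = σ²·(k+1)/(k·n₁).
So n₁ = (1 + 1/k)·((z_{α} + z_β)/d)² = 1.250 × (2.802/0.63)².
n₁ = 1.250 × 19.78 = 24.7.
Round up: n₁ = 25, giving n₂ = 4 × 25 = 100.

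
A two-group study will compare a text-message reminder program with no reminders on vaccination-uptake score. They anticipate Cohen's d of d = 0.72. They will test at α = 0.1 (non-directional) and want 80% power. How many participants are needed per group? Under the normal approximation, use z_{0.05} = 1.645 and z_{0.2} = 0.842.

For two independent groups with equal n: n = 2·((z_{α/2} + z_β) / d)².
z_{α/2} + z_β = 1.645 + 0.842 = 2.487.
n = 2 × (2.487 / 0.72)² = 2 × 3.454² = 2 × 11.93 = 23.9.
Round up to the next whole participant.

n = 24 per group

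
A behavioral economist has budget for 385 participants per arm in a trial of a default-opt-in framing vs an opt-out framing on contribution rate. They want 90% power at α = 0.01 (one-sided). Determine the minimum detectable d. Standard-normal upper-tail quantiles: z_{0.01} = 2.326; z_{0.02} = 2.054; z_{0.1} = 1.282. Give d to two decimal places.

For two independent groups of n = 385 each: d_min = (z_{α} + z_β)·√(2/n).
z-sum = 2.326 + 1.282 = 3.608.
d_min = 3.608 × √(2/385) = 3.608 × 0.0721 = 0.260.

d_min ≈ 0.26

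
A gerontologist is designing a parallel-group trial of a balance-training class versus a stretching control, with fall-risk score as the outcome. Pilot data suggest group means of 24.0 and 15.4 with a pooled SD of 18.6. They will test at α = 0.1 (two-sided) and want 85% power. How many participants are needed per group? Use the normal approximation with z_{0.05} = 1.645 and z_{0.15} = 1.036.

n = 68 per group

Cohen's d = |M₁ − M₂| / SD_pooled = |24.0 − 15.4| / 18.6 = 8.6 / 18.6 = 0.462.
For two independent groups with equal n: n = 2·((z_{α/2} + z_β) / d)².
z_{α/2} + z_β = 1.645 + 1.036 = 2.681.
n = 2 × (2.681 / 0.462)² = 2 × 5.803² = 2 × 33.68 = 67.4.
Round up to the next whole participant.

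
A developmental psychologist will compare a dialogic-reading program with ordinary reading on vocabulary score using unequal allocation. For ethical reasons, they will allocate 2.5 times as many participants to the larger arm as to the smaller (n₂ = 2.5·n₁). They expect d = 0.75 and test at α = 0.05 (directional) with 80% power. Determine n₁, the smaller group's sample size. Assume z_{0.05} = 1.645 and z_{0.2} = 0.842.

n₁ = 16

With allocation ratio k = n₂/n₁ = 2.5, Var(x̄₁−x̄₂) = σ²(1/n₁ + 1/(k·n₁)) = σ²·(k+1)/(k·n₁).
So n₁ = (1 + 1/k)·((z_{α} + z_β)/d)² = 1.400 × (2.487/0.75)².
n₁ = 1.400 × 11.00 = 15.4.
Round up: n₁ = 16, giving n₂ = 2.5 × 16 = 40.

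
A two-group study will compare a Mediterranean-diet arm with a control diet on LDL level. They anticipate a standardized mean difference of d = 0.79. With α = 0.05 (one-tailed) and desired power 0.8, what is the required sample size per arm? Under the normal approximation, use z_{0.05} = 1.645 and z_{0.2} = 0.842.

n = 20 per group

For two independent groups with equal n: n = 2·((z_{α} + z_β) / d)².
z_{α} + z_β = 1.645 + 0.842 = 2.487.
n = 2 × (2.487 / 0.79)² = 2 × 3.148² = 2 × 9.91 = 19.8.
Round up to the next whole participant.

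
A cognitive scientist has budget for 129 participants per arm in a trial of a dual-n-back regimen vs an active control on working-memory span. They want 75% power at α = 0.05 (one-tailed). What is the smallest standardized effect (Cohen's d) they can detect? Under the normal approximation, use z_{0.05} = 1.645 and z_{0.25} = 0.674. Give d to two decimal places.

d_min ≈ 0.29

For two independent groups of n = 129 each: d_min = (z_{α} + z_β)·√(2/n).
z-sum = 1.645 + 0.674 = 2.319.
d_min = 2.319 × √(2/129) = 2.319 × 0.1245 = 0.289.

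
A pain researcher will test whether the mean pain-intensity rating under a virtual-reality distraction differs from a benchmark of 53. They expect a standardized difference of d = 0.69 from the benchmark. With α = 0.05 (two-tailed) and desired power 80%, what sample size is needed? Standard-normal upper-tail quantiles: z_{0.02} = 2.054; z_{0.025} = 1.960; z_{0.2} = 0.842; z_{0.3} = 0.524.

n = 17

For a one-sample test: n = ((z_{α/2} + z_β) / d)².
z_{α/2} + z_β = 1.960 + 0.842 = 2.802.
n = (2.802 / 0.69)² = 4.061² = 16.49.
Round up.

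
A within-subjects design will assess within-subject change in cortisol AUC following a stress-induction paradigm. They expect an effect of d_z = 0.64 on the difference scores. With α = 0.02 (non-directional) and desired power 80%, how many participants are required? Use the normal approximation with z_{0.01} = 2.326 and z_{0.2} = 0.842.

n = 25 pairs

For a paired (one-sample on differences) test: n = ((z_{α/2} + z_β) / d)².
z_{α/2} + z_β = 2.326 + 0.842 = 3.168.
n = (3.168 / 0.64)² = 4.950² = 24.50.
Round up.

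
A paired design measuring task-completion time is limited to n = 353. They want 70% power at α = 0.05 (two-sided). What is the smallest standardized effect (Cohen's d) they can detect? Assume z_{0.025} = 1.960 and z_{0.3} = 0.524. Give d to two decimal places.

d_min ≈ 0.13

For a single sample (or paired design) of n = 353: d_min = (z_{α/2} + z_β)/√n.
z-sum = 1.960 + 0.524 = 2.484.
d_min = 2.484 / √353 = 2.484 / 18.788 = 0.132.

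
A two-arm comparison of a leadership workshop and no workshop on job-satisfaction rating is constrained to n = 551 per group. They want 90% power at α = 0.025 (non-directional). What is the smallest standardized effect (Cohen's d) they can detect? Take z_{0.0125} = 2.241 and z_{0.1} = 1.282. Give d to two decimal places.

For two independent groups of n = 551 each: d_min = (z_{α/2} + z_β)·√(2/n).
z-sum = 2.241 + 1.282 = 3.523.
d_min = 3.523 × √(2/551) = 3.523 × 0.0602 = 0.212.

d_min ≈ 0.21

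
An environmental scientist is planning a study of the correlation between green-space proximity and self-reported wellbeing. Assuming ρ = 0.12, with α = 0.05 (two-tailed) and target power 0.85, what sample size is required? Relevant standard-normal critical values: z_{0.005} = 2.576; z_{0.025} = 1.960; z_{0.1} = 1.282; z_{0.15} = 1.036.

Fisher's z: C = ½·ln((1+r)/(1−r)) = ½·ln(1.2727) = 0.1206.
n = ((z_{α/2} + z_β)/C)² + 3.
(1.960 + 1.036) / 0.1206 = 2.996 / 0.1206 = 24.842.
n = 24.842² + 3 = 617.15 + 3 = 620.1.
Round up.

n = 621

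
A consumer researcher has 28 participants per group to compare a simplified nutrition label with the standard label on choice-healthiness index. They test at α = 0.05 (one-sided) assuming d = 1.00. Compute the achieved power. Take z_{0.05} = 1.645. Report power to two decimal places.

For two equal groups, power = Φ(d·√(n/2) − z_{α}).
d·√(n/2) = 1.00 × √(28/2) = 1.00 × 3.742 = 3.742.
z_β = 3.742 − 1.645 = 2.097.
Power = Φ(2.097) = 0.982.

power ≈ 0.98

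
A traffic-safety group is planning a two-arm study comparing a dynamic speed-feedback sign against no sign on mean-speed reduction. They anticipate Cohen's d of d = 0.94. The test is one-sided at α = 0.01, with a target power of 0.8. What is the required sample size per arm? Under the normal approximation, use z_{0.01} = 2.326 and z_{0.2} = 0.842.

n = 23 per group

For two independent groups with equal n: n = 2·((z_{α} + z_β) / d)².
z_{α} + z_β = 2.326 + 0.842 = 3.168.
n = 2 × (3.168 / 0.94)² = 2 × 3.370² = 2 × 11.36 = 22.7.
Round up to the next whole participant.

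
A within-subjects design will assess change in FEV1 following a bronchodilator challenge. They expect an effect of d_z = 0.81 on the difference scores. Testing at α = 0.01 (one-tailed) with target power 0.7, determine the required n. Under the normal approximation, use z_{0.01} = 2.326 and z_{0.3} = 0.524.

For a paired (one-sample on differences) test: n = ((z_{α} + z_β) / d)².
z_{α} + z_β = 2.326 + 0.524 = 2.850.
n = (2.850 / 0.81)² = 3.519² = 12.38.
Round up.

n = 13 pairs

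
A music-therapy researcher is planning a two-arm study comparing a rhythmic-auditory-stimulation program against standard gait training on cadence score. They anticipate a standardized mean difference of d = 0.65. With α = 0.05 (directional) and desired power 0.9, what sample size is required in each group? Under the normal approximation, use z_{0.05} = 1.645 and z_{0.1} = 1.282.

For two independent groups with equal n: n = 2·((z_{α} + z_β) / d)².
z_{α} + z_β = 1.645 + 1.282 = 2.927.
n = 2 × (2.927 / 0.65)² = 2 × 4.503² = 2 × 20.28 = 40.6.
Round up to the next whole participant.

n = 41 per group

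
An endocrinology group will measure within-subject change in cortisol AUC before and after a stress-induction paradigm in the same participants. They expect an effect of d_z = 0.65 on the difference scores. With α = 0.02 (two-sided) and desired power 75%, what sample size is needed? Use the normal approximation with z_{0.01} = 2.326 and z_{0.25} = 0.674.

For a paired (one-sample on differences) test: n = ((z_{α/2} + z_β) / d)².
z_{α/2} + z_β = 2.326 + 0.674 = 3.000.
n = (3.000 / 0.65)² = 4.615² = 21.30.
Round up.

n = 22 pairs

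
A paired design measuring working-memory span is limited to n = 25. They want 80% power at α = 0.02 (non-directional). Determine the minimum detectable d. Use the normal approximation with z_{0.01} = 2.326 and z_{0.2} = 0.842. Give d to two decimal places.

d_min ≈ 0.63

For a single sample (or paired design) of n = 25: d_min = (z_{α/2} + z_β)/√n.
z-sum = 2.326 + 0.842 = 3.168.
d_min = 3.168 / √25 = 3.168 / 5.000 = 0.634.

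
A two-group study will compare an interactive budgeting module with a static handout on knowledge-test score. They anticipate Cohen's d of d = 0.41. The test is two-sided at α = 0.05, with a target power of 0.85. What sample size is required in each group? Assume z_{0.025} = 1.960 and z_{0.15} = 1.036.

For two independent groups with equal n: n = 2·((z_{α/2} + z_β) / d)².
z_{α/2} + z_β = 1.960 + 1.036 = 2.996.
n = 2 × (2.996 / 0.41)² = 2 × 7.307² = 2 × 53.40 = 106.8.
Round up to the next whole participant.

n = 107 per group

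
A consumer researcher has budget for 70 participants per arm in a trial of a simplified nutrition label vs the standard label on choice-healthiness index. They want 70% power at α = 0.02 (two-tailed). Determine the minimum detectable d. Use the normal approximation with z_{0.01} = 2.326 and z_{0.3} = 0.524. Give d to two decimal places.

For two independent groups of n = 70 each: d_min = (z_{α/2} + z_β)·√(2/n).
z-sum = 2.326 + 0.524 = 2.850.
d_min = 2.850 × √(2/70) = 2.850 × 0.1690 = 0.482.

d_min ≈ 0.48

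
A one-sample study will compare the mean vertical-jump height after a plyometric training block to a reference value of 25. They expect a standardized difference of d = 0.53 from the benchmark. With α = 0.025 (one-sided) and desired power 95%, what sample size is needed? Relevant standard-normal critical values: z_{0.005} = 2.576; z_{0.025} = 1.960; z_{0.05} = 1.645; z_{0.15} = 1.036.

n = 47

For a one-sample test: n = ((z_{α} + z_β) / d)².
z_{α} + z_β = 1.960 + 1.645 = 3.605.
n = (3.605 / 0.53)² = 6.802² = 46.27.
Round up.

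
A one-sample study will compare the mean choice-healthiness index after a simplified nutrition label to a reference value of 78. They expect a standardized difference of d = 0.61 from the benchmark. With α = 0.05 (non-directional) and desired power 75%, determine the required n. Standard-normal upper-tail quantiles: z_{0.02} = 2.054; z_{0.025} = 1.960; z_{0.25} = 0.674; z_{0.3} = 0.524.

n = 19

For a one-sample test: n = ((z_{α/2} + z_β) / d)².
z_{α/2} + z_β = 1.960 + 0.674 = 2.634.
n = (2.634 / 0.61)² = 4.318² = 18.65.
Round up.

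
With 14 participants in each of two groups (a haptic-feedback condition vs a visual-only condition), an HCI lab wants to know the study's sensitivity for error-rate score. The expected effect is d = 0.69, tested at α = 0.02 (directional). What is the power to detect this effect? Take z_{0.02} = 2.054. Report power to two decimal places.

power ≈ 0.41

For two equal groups, power = Φ(d·√(n/2) − z_{α}).
d·√(n/2) = 0.69 × √(14/2) = 0.69 × 2.646 = 1.826.
z_β = 1.826 − 2.054 = -0.228.
Power = Φ(-0.228) = 0.410.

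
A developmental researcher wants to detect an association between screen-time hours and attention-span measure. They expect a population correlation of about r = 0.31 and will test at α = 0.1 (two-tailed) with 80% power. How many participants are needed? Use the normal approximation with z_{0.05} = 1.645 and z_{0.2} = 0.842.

Fisher's z: C = ½·ln((1+r)/(1−r)) = ½·ln(1.8986) = 0.3205.
n = ((z_{α/2} + z_β)/C)² + 3.
(1.645 + 0.842) / 0.3205 = 2.487 / 0.3205 = 7.760.
n = 7.760² + 3 = 60.21 + 3 = 63.2.
Round up.

n = 64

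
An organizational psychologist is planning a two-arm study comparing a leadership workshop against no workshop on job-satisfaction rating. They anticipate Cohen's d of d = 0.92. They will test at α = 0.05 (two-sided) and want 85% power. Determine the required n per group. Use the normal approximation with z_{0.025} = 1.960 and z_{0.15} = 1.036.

n = 22 per group

For two independent groups with equal n: n = 2·((z_{α/2} + z_β) / d)².
z_{α/2} + z_β = 1.960 + 1.036 = 2.996.
n = 2 × (2.996 / 0.92)² = 2 × 3.257² = 2 × 10.60 = 21.2.
Round up to the next whole participant.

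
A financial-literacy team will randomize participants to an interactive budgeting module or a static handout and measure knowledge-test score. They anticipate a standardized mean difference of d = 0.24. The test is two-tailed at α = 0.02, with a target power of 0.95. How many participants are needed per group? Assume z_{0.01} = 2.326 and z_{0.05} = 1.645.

For two independent groups with equal n: n = 2·((z_{α/2} + z_β) / d)².
z_{α/2} + z_β = 2.326 + 1.645 = 3.971.
n = 2 × (3.971 / 0.24)² = 2 × 16.546² = 2 × 273.76 = 547.5.
Round up to the next whole participant.

n = 548 per group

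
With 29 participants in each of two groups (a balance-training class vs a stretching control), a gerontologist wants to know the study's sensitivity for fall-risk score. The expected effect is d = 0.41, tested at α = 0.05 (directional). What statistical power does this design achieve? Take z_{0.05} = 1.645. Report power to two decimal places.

For two equal groups, power = Φ(d·√(n/2) − z_{α}).
d·√(n/2) = 0.41 × √(29/2) = 0.41 × 3.808 = 1.561.
z_β = 1.561 − 1.645 = -0.084.
Power = Φ(-0.084) = 0.467.

power ≈ 0.47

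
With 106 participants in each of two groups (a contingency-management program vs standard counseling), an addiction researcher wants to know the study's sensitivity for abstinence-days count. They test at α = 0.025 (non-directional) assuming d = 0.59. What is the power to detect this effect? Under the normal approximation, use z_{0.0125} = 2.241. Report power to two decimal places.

For two equal groups, power = Φ(d·√(n/2) − z_{α/2}).
d·√(n/2) = 0.59 × √(106/2) = 0.59 × 7.280 = 4.295.
z_β = 4.295 − 2.241 = 2.054.
Power = Φ(2.054) = 0.980.

power ≈ 0.98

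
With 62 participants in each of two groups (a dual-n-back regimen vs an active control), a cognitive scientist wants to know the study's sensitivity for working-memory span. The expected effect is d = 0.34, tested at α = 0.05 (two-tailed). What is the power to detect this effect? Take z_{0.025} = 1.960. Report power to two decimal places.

For two equal groups, power = Φ(d·√(n/2) − z_{α/2}).
d·√(n/2) = 0.34 × √(62/2) = 0.34 × 5.568 = 1.893.
z_β = 1.893 − 1.960 = -0.067.
Power = Φ(-0.067) = 0.473.

power ≈ 0.47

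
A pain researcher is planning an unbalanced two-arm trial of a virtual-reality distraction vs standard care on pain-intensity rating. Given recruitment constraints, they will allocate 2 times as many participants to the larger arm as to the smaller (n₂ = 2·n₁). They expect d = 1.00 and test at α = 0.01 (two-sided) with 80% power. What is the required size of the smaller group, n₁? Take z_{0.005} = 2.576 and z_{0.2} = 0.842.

With allocation ratio k = n₂/n₁ = 2, Var(x̄₁−x̄₂) = σ²(1/n₁ + 1/(k·n₁)) = σ²·(k+1)/(k·n₁).
So n₁ = (1 + 1/k)·((z_{α/2} + z_β)/d)² = 1.500 × (3.418/1.00)².
n₁ = 1.500 × 11.68 = 17.5.
Round up: n₁ = 18, giving n₂ = 2 × 18 = 36.

n₁ = 18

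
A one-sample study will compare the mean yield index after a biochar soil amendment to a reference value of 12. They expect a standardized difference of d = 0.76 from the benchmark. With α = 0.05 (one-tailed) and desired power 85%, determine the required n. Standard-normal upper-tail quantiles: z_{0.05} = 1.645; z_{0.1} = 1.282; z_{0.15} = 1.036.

n = 13

For a one-sample test: n = ((z_{α} + z_β) / d)².
z_{α} + z_β = 1.645 + 1.036 = 2.681.
n = (2.681 / 0.76)² = 3.528² = 12.44.
Round up.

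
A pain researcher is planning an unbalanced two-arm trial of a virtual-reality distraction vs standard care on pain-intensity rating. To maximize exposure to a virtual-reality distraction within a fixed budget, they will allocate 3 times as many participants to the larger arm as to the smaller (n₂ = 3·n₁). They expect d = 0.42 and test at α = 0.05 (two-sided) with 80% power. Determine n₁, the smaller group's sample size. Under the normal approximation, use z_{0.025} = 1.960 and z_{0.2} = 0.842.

n₁ = 60

With allocation ratio k = n₂/n₁ = 3, Var(x̄₁−x̄₂) = σ²(1/n₁ + 1/(k·n₁)) = σ²·(k+1)/(k·n₁).
So n₁ = (1 + 1/k)·((z_{α/2} + z_β)/d)² = 1.333 × (2.802/0.42)².
n₁ = 1.333 × 44.51 = 59.3.
Round up: n₁ = 60, giving n₂ = 3 × 60 = 180.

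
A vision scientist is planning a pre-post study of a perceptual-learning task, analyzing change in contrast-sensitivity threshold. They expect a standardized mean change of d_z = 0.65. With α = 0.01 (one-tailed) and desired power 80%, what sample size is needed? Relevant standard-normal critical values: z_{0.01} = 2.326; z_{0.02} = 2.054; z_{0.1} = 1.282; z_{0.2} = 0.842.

n = 24 pairs

For a paired (one-sample on differences) test: n = ((z_{α} + z_β) / d)².
z_{α} + z_β = 2.326 + 0.842 = 3.168.
n = (3.168 / 0.65)² = 4.874² = 23.75.
Round up.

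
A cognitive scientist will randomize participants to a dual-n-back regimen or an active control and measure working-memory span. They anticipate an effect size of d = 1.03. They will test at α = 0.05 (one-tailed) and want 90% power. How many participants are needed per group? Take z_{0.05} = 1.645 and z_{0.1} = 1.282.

For two independent groups with equal n: n = 2·((z_{α} + z_β) / d)².
z_{α} + z_β = 1.645 + 1.282 = 2.927.
n = 2 × (2.927 / 1.03)² = 2 × 2.842² = 2 × 8.08 = 16.2.
Round up to the next whole participant.

n = 17 per group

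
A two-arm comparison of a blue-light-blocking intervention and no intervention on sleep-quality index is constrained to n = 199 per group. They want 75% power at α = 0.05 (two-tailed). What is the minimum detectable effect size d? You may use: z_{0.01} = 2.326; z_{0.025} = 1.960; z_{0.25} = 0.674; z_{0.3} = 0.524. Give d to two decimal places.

d_min ≈ 0.26

For two independent groups of n = 199 each: d_min = (z_{α/2} + z_β)·√(2/n).
z-sum = 1.960 + 0.674 = 2.634.
d_min = 2.634 × √(2/199) = 2.634 × 0.1003 = 0.264.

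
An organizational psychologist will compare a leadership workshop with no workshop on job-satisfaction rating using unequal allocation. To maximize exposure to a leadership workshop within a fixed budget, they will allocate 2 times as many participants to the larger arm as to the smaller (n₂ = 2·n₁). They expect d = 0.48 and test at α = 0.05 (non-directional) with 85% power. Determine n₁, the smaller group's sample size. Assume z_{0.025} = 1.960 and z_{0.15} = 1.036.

n₁ = 59

With allocation ratio k = n₂/n₁ = 2, Var(x̄₁−x̄₂) = σ²(1/n₁ + 1/(k·n₁)) = σ²·(k+1)/(k·n₁).
So n₁ = (1 + 1/k)·((z_{α/2} + z_β)/d)² = 1.500 × (2.996/0.48)².
n₁ = 1.500 × 38.96 = 58.4.
Round up: n₁ = 59, giving n₂ = 2 × 59 = 118.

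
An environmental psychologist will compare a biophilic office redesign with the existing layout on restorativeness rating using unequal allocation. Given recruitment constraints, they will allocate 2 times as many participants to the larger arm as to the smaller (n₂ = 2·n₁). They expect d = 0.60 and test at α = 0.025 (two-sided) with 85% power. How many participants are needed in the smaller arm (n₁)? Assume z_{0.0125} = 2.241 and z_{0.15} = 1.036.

n₁ = 45

With allocation ratio k = n₂/n₁ = 2, Var(x̄₁−x̄₂) = σ²(1/n₁ + 1/(k·n₁)) = σ²·(k+1)/(k·n₁).
So n₁ = (1 + 1/k)·((z_{α/2} + z_β)/d)² = 1.500 × (3.277/0.60)².
n₁ = 1.500 × 29.83 = 44.7.
Round up: n₁ = 45, giving n₂ = 2 × 45 = 90.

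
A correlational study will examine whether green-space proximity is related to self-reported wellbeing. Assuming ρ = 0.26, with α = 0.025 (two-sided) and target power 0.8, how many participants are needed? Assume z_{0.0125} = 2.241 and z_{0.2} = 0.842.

Fisher's z: C = ½·ln((1+r)/(1−r)) = ½·ln(1.7027) = 0.2661.
n = ((z_{α/2} + z_β)/C)² + 3.
(2.241 + 0.842) / 0.2661 = 3.083 / 0.2661 = 11.586.
n = 11.586² + 3 = 134.23 + 3 = 137.2.
Round up.

n = 138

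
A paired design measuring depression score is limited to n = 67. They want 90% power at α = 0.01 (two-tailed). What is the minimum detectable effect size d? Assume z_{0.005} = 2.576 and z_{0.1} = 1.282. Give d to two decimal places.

d_min ≈ 0.47

For a single sample (or paired design) of n = 67: d_min = (z_{α/2} + z_β)/√n.
z-sum = 2.576 + 1.282 = 3.858.
d_min = 3.858 / √67 = 3.858 / 8.185 = 0.471.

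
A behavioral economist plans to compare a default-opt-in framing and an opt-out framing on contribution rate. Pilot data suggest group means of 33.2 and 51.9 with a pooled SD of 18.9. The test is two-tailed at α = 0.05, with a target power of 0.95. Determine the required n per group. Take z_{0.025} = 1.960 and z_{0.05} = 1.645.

Cohen's d = |M₁ − M₂| / SD_pooled = |33.2 − 51.9| / 18.9 = 18.7 / 18.9 = 0.989.
For two independent groups with equal n: n = 2·((z_{α/2} + z_β) / d)².
z_{α/2} + z_β = 1.960 + 1.645 = 3.605.
n = 2 × (3.605 / 0.989)² = 2 × 3.645² = 2 × 13.29 = 26.6.
Round up to the next whole participant.

n = 27 per group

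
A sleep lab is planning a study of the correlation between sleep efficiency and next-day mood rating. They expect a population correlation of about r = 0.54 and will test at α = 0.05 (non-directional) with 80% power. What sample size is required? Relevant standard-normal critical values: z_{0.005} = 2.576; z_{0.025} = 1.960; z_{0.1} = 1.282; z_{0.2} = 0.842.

n = 25

Fisher's z: C = ½·ln((1+r)/(1−r)) = ½·ln(3.3478) = 0.6042.
n = ((z_{α/2} + z_β)/C)² + 3.
(1.960 + 0.842) / 0.6042 = 2.802 / 0.6042 = 4.638.
n = 4.638² + 3 = 21.51 + 3 = 24.5.
Round up.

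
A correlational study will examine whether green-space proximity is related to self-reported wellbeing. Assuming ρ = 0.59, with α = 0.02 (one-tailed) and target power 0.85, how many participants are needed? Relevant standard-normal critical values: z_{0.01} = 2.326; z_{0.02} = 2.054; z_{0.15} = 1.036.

n = 24

Fisher's z: C = ½·ln((1+r)/(1−r)) = ½·ln(3.8780) = 0.6777.
n = ((z_{α} + z_β)/C)² + 3.
(2.054 + 1.036) / 0.6777 = 3.090 / 0.6777 = 4.560.
n = 4.560² + 3 = 20.79 + 3 = 23.8.
Round up.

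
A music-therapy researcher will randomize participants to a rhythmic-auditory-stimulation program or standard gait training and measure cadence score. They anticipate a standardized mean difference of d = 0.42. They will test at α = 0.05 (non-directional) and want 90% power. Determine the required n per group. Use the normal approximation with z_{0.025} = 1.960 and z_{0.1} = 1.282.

For two independent groups with equal n: n = 2·((z_{α/2} + z_β) / d)².
z_{α/2} + z_β = 1.960 + 1.282 = 3.242.
n = 2 × (3.242 / 0.42)² = 2 × 7.719² = 2 × 59.58 = 119.2.
Round up to the next whole participant.

n = 120 per group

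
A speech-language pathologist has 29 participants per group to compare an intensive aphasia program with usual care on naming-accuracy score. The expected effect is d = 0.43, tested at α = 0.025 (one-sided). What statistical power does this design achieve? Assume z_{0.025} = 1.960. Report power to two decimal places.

For two equal groups, power = Φ(d·√(n/2) − z_{α}).
d·√(n/2) = 0.43 × √(29/2) = 0.43 × 3.808 = 1.637.
z_β = 1.637 − 1.960 = -0.323.
Power = Φ(-0.323) = 0.373.

power ≈ 0.37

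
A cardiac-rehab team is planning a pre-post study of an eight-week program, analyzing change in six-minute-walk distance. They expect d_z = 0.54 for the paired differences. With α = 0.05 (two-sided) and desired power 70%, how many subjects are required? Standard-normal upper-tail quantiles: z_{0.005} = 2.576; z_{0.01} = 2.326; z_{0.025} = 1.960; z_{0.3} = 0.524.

n = 22 pairs

For a paired (one-sample on differences) test: n = ((z_{α/2} + z_β) / d)².
z_{α/2} + z_β = 1.960 + 0.524 = 2.484.
n = (2.484 / 0.54)² = 4.600² = 21.16.
Round up.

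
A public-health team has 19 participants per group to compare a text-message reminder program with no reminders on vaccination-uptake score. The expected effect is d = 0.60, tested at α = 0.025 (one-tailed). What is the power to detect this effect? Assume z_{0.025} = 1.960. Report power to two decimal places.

power ≈ 0.46

For two equal groups, power = Φ(d·√(n/2) − z_{α}).
d·√(n/2) = 0.60 × √(19/2) = 0.60 × 3.082 = 1.849.
z_β = 1.849 − 1.960 = -0.111.
Power = Φ(-0.111) = 0.456.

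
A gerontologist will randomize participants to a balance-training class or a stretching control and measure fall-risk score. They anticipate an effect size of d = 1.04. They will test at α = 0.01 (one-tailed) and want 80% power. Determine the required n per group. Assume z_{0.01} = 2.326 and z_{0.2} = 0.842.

n = 19 per group

For two independent groups with equal n: n = 2·((z_{α} + z_β) / d)².
z_{α} + z_β = 2.326 + 0.842 = 3.168.
n = 2 × (3.168 / 1.04)² = 2 × 3.046² = 2 × 9.28 = 18.6.
Round up to the next whole participant.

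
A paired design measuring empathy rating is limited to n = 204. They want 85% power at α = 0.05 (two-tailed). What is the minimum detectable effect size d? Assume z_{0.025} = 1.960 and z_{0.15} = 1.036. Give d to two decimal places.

d_min ≈ 0.21

For a single sample (or paired design) of n = 204: d_min = (z_{α/2} + z_β)/√n.
z-sum = 1.960 + 1.036 = 2.996.
d_min = 2.996 / √204 = 2.996 / 14.283 = 0.210.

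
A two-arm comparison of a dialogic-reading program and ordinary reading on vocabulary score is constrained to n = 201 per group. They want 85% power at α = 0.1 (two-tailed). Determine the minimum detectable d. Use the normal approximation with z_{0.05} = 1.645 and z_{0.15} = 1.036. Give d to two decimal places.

d_min ≈ 0.27

For two independent groups of n = 201 each: d_min = (z_{α/2} + z_β)·√(2/n).
z-sum = 1.645 + 1.036 = 2.681.
d_min = 2.681 × √(2/201) = 2.681 × 0.0998 = 0.267.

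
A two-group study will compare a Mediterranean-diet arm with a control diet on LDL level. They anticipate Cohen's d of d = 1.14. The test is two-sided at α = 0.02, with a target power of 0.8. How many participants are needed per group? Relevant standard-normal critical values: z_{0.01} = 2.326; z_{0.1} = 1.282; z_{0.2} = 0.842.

For two independent groups with equal n: n = 2·((z_{α/2} + z_β) / d)².
z_{α/2} + z_β = 2.326 + 0.842 = 3.168.
n = 2 × (3.168 / 1.14)² = 2 × 2.779² = 2 × 7.72 = 15.4.
Round up to the next whole participant.

n = 16 per group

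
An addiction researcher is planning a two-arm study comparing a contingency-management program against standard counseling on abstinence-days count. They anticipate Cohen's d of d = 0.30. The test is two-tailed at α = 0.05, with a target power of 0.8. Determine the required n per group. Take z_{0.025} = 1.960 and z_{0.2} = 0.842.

n = 175 per group

For two independent groups with equal n: n = 2·((z_{α/2} + z_β) / d)².
z_{α/2} + z_β = 1.960 + 0.842 = 2.802.
n = 2 × (2.802 / 0.30)² = 2 × 9.340² = 2 × 87.24 = 174.5.
Round up to the next whole participant.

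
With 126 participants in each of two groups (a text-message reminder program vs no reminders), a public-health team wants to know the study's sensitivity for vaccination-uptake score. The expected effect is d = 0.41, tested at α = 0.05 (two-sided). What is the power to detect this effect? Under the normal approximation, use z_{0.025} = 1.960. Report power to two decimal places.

For two equal groups, power = Φ(d·√(n/2) − z_{α/2}).
d·√(n/2) = 0.41 × √(126/2) = 0.41 × 7.937 = 3.254.
z_β = 3.254 − 1.960 = 1.294.
Power = Φ(1.294) = 0.902.

power ≈ 0.90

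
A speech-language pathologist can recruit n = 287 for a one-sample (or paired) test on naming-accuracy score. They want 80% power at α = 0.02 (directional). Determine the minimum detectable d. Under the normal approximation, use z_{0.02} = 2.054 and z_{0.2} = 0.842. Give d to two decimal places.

d_min ≈ 0.17

For a single sample (or paired design) of n = 287: d_min = (z_{α} + z_β)/√n.
z-sum = 2.054 + 0.842 = 2.896.
d_min = 2.896 / √287 = 2.896 / 16.941 = 0.171.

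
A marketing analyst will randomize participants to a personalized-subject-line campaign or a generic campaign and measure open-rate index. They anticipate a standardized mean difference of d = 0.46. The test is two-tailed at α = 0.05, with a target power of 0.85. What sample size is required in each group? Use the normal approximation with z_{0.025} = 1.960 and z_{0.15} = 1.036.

n = 85 per group

For two independent groups with equal n: n = 2·((z_{α/2} + z_β) / d)².
z_{α/2} + z_β = 1.960 + 1.036 = 2.996.
n = 2 × (2.996 / 0.46)² = 2 × 6.513² = 2 × 42.42 = 84.8.
Round up to the next whole participant.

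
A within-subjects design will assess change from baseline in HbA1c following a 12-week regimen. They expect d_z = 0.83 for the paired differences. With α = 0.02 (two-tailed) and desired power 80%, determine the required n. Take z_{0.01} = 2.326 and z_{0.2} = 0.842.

n = 15 pairs

For a paired (one-sample on differences) test: n = ((z_{α/2} + z_β) / d)².
z_{α/2} + z_β = 2.326 + 0.842 = 3.168.
n = (3.168 / 0.83)² = 3.817² = 14.57.
Round up.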